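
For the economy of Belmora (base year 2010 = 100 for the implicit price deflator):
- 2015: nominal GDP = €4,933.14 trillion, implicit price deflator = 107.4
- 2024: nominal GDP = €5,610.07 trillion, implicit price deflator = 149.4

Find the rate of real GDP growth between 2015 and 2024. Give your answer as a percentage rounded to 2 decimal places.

-18.25%

Real GDP 2015 = 4933.14 / 1.074 = 4593.24.
Real GDP 2024 = 5610.07 / 1.494 = 3755.07.
Real growth = 3755.07 / 4593.24 − 1 = -0.1825.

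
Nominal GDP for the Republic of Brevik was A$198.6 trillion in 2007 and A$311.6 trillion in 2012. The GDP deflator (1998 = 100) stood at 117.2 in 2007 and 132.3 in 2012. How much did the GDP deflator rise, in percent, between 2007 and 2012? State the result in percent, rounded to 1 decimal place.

Price-level change = 132.3 / 117.2 − 1 = 0.1288.

12.9%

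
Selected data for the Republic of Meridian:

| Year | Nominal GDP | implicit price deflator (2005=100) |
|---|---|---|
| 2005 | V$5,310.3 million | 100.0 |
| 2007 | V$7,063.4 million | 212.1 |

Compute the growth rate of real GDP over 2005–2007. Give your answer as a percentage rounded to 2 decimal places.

-37.29%

Real GDP 2005 = 5310.3 / 1.000 = 5310.30.
Real GDP 2007 = 7063.4 / 2.121 = 3330.22.
Real growth = 3330.22 / 5310.30 − 1 = -0.3729.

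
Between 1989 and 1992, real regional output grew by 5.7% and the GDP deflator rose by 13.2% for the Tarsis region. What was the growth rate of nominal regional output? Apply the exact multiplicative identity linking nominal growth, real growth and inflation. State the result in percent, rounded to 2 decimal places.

(1 + g_nom) = (1 + g_real)(1 + π) = 1.0570 × 1.1320 = 1.19652.

19.65%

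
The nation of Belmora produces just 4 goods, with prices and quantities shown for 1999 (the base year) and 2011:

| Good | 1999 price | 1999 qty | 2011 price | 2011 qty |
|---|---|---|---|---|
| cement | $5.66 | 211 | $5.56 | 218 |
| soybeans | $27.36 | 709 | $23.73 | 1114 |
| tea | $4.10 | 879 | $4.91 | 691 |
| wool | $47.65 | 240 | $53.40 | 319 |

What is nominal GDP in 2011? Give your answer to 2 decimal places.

Nominal GDP 2011 = Σ (p_2011 × q_2011) = 5.56·218 + 23.73·1114 + 4.91·691 + 53.40·319 = 48074.71.

$48074.71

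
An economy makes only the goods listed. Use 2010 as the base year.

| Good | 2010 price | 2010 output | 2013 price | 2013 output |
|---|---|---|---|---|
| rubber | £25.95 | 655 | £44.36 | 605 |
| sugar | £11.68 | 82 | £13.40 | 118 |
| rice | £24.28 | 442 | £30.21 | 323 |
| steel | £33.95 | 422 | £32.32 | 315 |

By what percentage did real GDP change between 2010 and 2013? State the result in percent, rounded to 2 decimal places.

-17.20%

Real GDP 2010 = Nominal GDP 2010 = 25.95·655 + 11.68·82 + 24.28·442 + 33.95·422 = 43013.67.
Real GDP 2013 (at 2010 prices) = 25.95·605 + 11.68·118 + 24.28·323 + 33.95·315 = 35614.68.
Real growth = 35614.68/43013.67 − 1 = -0.1720.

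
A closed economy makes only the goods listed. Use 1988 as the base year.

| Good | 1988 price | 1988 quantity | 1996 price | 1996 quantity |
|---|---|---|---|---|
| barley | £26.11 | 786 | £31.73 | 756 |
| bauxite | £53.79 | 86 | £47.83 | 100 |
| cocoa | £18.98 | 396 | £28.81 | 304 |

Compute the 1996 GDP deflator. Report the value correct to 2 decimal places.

121.50

Nominal GDP 1996 = 31.73·756 + 47.83·100 + 28.81·304 = 37529.12.
Real GDP 1996 (at 1988 prices) = 26.11·756 + 53.79·100 + 18.98·304 = 30888.08.
Deflator = Nominal/Real × 100 = 37529.12/30888.08 × 100 = 121.500.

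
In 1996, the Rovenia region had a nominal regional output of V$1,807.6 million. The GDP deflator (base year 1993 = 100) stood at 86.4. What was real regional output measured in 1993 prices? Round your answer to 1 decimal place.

Real regional output = Nominal / (GDP deflator/100) = 1807.6 / 0.864 = 2092.13.

V$2,092.1 million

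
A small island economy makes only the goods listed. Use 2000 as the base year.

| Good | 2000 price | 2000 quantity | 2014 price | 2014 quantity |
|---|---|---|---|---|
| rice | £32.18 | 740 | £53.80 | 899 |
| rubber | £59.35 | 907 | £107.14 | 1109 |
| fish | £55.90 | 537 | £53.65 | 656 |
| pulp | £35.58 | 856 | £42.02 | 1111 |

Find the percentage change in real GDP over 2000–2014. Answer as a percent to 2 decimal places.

Real GDP 2000 = Nominal GDP 2000 = 32.18·740 + 59.35·907 + 55.90·537 + 35.58·856 = 138118.43.
Real GDP 2014 (at 2000 prices) = 32.18·899 + 59.35·1109 + 55.90·656 + 35.58·1111 = 170948.75.
Real growth = 170948.75/138118.43 − 1 = 0.2377.

23.77%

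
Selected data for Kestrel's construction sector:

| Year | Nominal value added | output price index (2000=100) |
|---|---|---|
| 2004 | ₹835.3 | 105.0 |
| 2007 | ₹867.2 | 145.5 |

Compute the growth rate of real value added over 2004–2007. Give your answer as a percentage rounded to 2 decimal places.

Deflate each year: 2004 → 835.3/1.050 = 795.52; 2007 → 867.2/1.455 = 596.01.
So real value added changed by 596.01/795.52 − 1 = -0.2508, i.e. -25.08%.

-25.08%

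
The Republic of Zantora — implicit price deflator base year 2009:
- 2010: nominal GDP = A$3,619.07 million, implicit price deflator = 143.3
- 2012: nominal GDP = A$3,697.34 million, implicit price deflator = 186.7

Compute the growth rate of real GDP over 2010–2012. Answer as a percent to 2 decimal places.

Real GDP 2010 = 3619.07 / 1.433 = 2525.52.
Real GDP 2012 = 3697.34 / 1.867 = 1980.36.
Real growth = 1980.36 / 2525.52 − 1 = -0.2159.

-21.59%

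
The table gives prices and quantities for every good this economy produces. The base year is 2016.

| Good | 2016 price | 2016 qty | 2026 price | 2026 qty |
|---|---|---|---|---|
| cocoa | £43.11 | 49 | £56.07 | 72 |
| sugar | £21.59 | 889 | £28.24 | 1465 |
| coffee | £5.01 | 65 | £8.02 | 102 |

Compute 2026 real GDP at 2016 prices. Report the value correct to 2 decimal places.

£35244.29

Real GDP 2026 = Σ (p_2016 × q_2026) = 43.11·72 + 21.59·1465 + 5.01·102 = 35244.29.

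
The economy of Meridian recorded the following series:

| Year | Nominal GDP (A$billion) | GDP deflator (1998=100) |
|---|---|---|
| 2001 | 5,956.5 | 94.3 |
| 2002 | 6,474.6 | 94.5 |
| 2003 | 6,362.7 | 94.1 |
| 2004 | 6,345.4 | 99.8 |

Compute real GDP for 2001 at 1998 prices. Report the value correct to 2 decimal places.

Real GDP 2001 = 5956.5 / 0.943 = 6316.54.

A$6,316.54 billion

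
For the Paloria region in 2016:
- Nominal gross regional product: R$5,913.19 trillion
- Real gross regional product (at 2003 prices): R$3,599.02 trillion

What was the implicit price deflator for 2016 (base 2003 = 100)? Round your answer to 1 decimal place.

164.3

implicit price deflator = (Nominal / Real) × 100 = 5913.19 / 3599.02 × 100 = 164.30.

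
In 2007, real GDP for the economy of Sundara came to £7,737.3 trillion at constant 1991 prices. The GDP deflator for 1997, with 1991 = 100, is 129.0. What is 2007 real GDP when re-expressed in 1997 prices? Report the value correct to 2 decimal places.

Real GDP in 1997 prices = Real GDP in 1991 prices × (P_1997/P_1991) = 7737.3 × 1.290 = 9981.12.

£9,981.12 trillion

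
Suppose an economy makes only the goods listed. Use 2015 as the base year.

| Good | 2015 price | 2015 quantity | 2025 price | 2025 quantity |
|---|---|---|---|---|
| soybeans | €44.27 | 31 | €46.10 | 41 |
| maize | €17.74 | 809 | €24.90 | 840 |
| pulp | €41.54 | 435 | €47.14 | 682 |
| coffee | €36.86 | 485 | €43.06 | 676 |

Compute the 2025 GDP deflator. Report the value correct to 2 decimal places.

Nominal GDP 2025 = 46.10·41 + 24.90·840 + 47.14·682 + 43.06·676 = 84064.14.
Real GDP 2025 (at 2015 prices) = 44.27·41 + 17.74·840 + 41.54·682 + 36.86·676 = 69964.31.
Deflator = Nominal/Real × 100 = 84064.14/69964.31 × 100 = 120.153.

120.15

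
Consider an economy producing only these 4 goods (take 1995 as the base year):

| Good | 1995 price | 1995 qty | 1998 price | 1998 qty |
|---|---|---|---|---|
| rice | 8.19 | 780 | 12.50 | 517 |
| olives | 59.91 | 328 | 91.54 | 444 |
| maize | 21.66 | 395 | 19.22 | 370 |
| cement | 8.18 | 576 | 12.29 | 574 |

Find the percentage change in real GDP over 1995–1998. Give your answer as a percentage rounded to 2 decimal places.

Real GDP 1995 = Nominal GDP 1995 = 8.19·780 + 59.91·328 + 21.66·395 + 8.18·576 = 39306.06.
Real GDP 1998 (at 1995 prices) = 8.19·517 + 59.91·444 + 21.66·370 + 8.18·574 = 43543.79.
Real growth = 43543.79/39306.06 − 1 = 0.1078.

10.78%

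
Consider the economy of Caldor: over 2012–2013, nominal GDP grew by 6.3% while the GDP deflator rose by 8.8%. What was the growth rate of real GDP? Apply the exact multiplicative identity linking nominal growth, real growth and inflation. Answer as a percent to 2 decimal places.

-2.30%

(1 + g_nom) = (1 + g_real)(1 + π), so g_real = 1.0630 / 1.0880 − 1 = -0.02298.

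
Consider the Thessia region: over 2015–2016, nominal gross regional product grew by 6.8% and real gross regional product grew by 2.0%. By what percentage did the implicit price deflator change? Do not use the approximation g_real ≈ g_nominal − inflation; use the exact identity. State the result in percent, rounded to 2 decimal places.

(1 + g_nom) = (1 + g_real)(1 + π), so π = 1.0680 / 1.0200 − 1 = 0.04706.

4.71%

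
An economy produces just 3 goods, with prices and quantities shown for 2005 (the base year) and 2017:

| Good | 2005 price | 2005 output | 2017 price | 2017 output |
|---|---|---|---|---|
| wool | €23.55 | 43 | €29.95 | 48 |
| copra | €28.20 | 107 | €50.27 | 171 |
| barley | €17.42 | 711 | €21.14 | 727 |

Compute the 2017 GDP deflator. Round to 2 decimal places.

Nominal GDP 2017 = 29.95·48 + 50.27·171 + 21.14·727 = 25402.55.
Real GDP 2017 (at 2005 prices) = 23.55·48 + 28.20·171 + 17.42·727 = 18616.94.
Deflator = Nominal/Real × 100 = 25402.55/18616.94 × 100 = 136.449.

136.45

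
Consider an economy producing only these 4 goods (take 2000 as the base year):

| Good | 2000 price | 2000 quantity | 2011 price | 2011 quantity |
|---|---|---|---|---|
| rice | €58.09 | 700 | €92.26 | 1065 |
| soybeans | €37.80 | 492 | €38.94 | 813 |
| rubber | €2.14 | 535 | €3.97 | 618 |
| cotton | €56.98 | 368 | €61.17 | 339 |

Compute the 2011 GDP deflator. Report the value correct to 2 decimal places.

Nominal GDP 2011 = 92.26·1065 + 38.94·813 + 3.97·618 + 61.17·339 = 153105.21.
Real GDP 2011 (at 2000 prices) = 58.09·1065 + 37.80·813 + 2.14·618 + 56.98·339 = 113235.99.
Deflator = Nominal/Real × 100 = 153105.21/113235.99 × 100 = 135.209.

135.21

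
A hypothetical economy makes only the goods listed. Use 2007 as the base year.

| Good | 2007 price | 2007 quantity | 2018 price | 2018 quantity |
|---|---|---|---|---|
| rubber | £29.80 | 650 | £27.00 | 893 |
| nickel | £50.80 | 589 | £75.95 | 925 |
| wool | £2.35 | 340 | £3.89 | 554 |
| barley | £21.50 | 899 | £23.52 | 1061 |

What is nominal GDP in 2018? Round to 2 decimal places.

£121474.53

Nominal GDP 2018 = Σ (p_2018 × q_2018) = 27.00·893 + 75.95·925 + 3.89·554 + 23.52·1061 = 121474.53.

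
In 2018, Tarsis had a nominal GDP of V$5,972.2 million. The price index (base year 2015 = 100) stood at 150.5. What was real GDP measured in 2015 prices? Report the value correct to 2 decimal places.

V$3,968.24 million

Real GDP = Nominal / (price index/100) = 5972.2 / 1.505 = 3968.24.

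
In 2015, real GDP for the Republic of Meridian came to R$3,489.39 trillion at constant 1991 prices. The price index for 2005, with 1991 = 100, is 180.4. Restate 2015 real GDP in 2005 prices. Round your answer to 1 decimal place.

Real GDP in 2005 prices = Real GDP in 1991 prices × (P_2005/P_1991) = 3489.39 × 1.804 = 6294.86.

R$6,294.9 trillion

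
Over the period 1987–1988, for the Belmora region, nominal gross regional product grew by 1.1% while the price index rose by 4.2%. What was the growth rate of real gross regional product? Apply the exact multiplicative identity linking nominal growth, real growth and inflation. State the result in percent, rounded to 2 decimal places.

(1 + g_nom) = (1 + g_real)(1 + π), so g_real = 1.0110 / 1.0420 − 1 = -0.02975.

-2.98%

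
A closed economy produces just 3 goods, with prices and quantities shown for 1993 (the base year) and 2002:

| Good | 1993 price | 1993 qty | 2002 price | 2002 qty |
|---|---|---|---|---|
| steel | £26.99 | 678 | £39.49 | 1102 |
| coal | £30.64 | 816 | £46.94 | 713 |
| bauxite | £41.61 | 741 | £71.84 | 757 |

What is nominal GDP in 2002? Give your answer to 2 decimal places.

Nominal GDP 2002 = Σ (p_2002 × q_2002) = 39.49·1102 + 46.94·713 + 71.84·757 = 131369.08.

£131369.08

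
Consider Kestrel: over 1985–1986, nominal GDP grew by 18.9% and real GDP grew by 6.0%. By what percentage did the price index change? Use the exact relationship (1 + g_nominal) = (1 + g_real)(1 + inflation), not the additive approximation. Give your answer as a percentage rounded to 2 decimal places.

(1 + g_nom) = (1 + g_real)(1 + π), so π = 1.1890 / 1.0600 − 1 = 0.12170.

12.17%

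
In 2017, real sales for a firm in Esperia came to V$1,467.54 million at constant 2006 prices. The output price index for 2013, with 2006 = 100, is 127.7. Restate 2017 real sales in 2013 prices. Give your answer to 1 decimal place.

Real sales in 2013 prices = Real sales in 2006 prices × (P_2013/P_2006) = 1467.54 × 1.277 = 1874.05.

V$1,874.0 million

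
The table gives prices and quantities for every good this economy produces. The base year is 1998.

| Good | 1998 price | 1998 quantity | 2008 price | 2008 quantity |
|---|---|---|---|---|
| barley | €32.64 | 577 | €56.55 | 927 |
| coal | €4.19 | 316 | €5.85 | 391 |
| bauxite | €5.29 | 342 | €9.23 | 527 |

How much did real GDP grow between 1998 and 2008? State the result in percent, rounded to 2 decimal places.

Real GDP 1998 = Nominal GDP 1998 = 32.64·577 + 4.19·316 + 5.29·342 = 21966.50.
Real GDP 2008 (at 1998 prices) = 32.64·927 + 4.19·391 + 5.29·527 = 34683.40.
Real growth = 34683.40/21966.50 − 1 = 0.5789.

57.89%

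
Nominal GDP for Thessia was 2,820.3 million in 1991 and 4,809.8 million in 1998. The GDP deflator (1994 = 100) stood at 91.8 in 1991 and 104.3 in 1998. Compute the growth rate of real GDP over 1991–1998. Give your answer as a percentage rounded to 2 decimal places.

50.10%

Deflate each year: 1991 → 2820.3/0.918 = 3072.22; 1998 → 4809.8/1.043 = 4611.51.
So real GDP changed by 4611.51/3072.22 − 1 = 0.5010, i.e. 50.10%.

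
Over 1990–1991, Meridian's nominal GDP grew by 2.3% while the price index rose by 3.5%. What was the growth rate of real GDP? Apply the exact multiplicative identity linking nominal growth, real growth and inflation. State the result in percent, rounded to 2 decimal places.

-1.16%

(1 + g_nom) = (1 + g_real)(1 + π), so g_real = 1.0230 / 1.0350 − 1 = -0.01159.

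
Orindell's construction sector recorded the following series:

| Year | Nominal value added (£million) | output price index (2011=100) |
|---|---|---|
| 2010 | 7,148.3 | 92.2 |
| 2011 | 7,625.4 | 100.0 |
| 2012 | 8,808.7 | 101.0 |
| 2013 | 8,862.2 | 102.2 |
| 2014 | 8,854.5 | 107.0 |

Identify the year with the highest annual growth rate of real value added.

2011: real = 7625.4/1.000 = 7625.40; growth vs 2010 (7753.04) = -1.65%.
2012: real = 8808.7/1.010 = 8721.49; growth vs 2011 (7625.40) = 14.37%.
2013: real = 8862.2/1.022 = 8671.43; growth vs 2012 (8721.49) = -0.57%.
2014: real = 8854.5/1.070 = 8275.23; growth vs 2013 (8671.43) = -4.57%.

2012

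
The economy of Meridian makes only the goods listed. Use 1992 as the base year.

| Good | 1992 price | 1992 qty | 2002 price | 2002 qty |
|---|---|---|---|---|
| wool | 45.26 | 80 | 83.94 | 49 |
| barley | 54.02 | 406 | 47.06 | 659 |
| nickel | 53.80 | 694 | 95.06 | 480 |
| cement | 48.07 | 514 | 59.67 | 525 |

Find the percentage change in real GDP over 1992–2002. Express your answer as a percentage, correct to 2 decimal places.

1.46%

Real GDP 1992 = Nominal GDP 1992 = 45.26·80 + 54.02·406 + 53.80·694 + 48.07·514 = 87598.10.
Real GDP 2002 (at 1992 prices) = 45.26·49 + 54.02·659 + 53.80·480 + 48.07·525 = 88877.67.
Real growth = 88877.67/87598.10 − 1 = 0.0146.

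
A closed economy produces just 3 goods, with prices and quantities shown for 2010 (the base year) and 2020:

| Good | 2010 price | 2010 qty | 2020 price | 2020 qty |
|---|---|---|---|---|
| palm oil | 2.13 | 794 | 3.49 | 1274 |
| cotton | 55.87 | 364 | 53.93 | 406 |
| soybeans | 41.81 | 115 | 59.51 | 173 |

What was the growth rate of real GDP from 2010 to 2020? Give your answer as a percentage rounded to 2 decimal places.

Real GDP 2010 = Nominal GDP 2010 = 2.13·794 + 55.87·364 + 41.81·115 = 26836.05.
Real GDP 2020 (at 2010 prices) = 2.13·1274 + 55.87·406 + 41.81·173 = 32629.97.
Real growth = 32629.97/26836.05 − 1 = 0.2159.

21.59%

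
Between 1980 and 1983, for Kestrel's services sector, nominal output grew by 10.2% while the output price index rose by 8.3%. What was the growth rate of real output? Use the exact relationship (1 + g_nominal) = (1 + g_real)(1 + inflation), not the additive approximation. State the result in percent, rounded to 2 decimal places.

1.75%

(1 + g_nom) = (1 + g_real)(1 + π), so g_real = 1.1020 / 1.0830 − 1 = 0.01754.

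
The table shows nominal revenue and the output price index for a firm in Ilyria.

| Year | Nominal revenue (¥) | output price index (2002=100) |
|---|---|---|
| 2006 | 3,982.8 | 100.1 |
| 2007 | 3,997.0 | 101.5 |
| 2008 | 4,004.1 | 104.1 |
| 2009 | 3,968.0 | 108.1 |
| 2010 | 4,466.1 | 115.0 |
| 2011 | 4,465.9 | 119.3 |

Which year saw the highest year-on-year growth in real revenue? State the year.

2010

2007: real = 3997.0/1.015 = 3937.93; growth vs 2006 (3978.82) = -1.03%.
2008: real = 4004.1/1.041 = 3846.40; growth vs 2007 (3937.93) = -2.32%.
2009: real = 3968.0/1.081 = 3670.68; growth vs 2008 (3846.40) = -4.57%.
2010: real = 4466.1/1.150 = 3883.57; growth vs 2009 (3670.68) = 5.80%.
2011: real = 4465.9/1.193 = 3743.42; growth vs 2010 (3883.57) = -3.61%.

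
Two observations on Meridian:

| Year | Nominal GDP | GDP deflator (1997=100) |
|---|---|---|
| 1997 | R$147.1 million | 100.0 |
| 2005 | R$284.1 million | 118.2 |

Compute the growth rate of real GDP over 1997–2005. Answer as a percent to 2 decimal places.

Real GDP 1997 = 147.1 / 1.000 = 147.10.
Real GDP 2005 = 284.1 / 1.182 = 240.36.
Real growth = 240.36 / 147.10 − 1 = 0.6340.

63.40%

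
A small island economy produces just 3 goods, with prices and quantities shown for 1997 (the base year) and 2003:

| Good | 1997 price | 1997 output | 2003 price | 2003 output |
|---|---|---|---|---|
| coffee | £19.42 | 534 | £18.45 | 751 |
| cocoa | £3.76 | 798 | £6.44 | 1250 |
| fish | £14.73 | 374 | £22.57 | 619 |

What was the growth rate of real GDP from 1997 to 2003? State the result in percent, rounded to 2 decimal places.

Real GDP 1997 = Nominal GDP 1997 = 19.42·534 + 3.76·798 + 14.73·374 = 18879.78.
Real GDP 2003 (at 1997 prices) = 19.42·751 + 3.76·1250 + 14.73·619 = 28402.29.
Real growth = 28402.29/18879.78 − 1 = 0.5044.

50.44%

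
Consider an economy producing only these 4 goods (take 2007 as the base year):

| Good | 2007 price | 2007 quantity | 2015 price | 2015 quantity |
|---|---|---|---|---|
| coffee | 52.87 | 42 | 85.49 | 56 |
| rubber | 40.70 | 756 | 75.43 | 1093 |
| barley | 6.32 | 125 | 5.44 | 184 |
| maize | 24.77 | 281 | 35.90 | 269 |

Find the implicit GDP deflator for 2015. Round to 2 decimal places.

177.11

Nominal GDP 2015 = 85.49·56 + 75.43·1093 + 5.44·184 + 35.90·269 = 97890.49.
Real GDP 2015 (at 2007 prices) = 52.87·56 + 40.70·1093 + 6.32·184 + 24.77·269 = 55271.83.
Deflator = Nominal/Real × 100 = 97890.49/55271.83 × 100 = 177.107.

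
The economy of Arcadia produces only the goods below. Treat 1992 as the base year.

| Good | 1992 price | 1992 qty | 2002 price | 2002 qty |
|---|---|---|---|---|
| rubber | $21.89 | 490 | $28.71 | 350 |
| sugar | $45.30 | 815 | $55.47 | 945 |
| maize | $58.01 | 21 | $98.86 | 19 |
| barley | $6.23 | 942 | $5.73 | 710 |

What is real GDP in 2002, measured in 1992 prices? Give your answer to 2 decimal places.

$55995.49

Real GDP 2002 = Σ (p_1992 × q_2002) = 21.89·350 + 45.30·945 + 58.01·19 + 6.23·710 = 55995.49.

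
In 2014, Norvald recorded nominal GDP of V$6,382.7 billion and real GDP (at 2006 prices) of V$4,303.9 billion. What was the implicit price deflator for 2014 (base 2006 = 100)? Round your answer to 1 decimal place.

implicit price deflator = (Nominal / Real) × 100 = 6382.7 / 4303.9 × 100 = 148.30.

148.3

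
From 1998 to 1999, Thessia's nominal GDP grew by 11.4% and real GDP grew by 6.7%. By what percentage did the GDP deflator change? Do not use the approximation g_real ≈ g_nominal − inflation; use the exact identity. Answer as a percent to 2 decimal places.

(1 + g_nom) = (1 + g_real)(1 + π), so π = 1.1140 / 1.0670 − 1 = 0.04405.

4.40%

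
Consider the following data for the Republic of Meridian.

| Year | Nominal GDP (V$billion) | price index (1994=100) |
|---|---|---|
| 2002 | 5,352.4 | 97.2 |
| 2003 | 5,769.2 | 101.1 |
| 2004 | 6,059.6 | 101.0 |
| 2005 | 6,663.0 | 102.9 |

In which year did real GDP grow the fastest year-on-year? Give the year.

2005

2003: real = 5769.2/1.011 = 5706.43; growth vs 2002 (5506.58) = 3.63%.
2004: real = 6059.6/1.010 = 5999.60; growth vs 2003 (5706.43) = 5.14%.
2005: real = 6663.0/1.029 = 6475.22; growth vs 2004 (5999.60) = 7.93%.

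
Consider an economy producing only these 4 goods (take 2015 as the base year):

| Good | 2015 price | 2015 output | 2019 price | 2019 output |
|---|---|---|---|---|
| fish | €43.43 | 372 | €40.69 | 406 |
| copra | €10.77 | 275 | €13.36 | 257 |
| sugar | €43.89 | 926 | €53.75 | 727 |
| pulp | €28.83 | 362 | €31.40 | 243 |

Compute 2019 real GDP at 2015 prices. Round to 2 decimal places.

€59314.19

Real GDP 2019 = Σ (p_2015 × q_2019) = 43.43·406 + 10.77·257 + 43.89·727 + 28.83·243 = 59314.19.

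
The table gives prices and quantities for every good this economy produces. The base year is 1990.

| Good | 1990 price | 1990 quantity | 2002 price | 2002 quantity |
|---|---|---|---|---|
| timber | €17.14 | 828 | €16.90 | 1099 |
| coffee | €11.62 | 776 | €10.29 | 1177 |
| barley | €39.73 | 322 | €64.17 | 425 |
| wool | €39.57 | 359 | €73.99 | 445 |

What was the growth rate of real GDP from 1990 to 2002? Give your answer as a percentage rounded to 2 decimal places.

33.46%

Real GDP 1990 = Nominal GDP 1990 = 17.14·828 + 11.62·776 + 39.73·322 + 39.57·359 = 50207.73.
Real GDP 2002 (at 1990 prices) = 17.14·1099 + 11.62·1177 + 39.73·425 + 39.57·445 = 67007.50.
Real growth = 67007.50/50207.73 − 1 = 0.3346.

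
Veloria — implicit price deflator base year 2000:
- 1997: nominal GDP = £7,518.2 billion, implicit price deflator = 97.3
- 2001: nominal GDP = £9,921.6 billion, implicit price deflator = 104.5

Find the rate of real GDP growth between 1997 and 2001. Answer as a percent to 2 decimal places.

22.88%

Real GDP 1997 = 7518.2 / 0.973 = 7726.82.
Real GDP 2001 = 9921.6 / 1.045 = 9494.35.
Real growth = 9494.35 / 7726.82 − 1 = 0.2288.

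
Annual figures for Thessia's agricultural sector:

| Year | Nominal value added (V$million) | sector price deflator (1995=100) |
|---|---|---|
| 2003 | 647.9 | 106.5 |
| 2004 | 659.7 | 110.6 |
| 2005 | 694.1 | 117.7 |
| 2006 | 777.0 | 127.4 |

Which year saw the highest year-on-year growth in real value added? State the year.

2004: real = 659.7/1.106 = 596.47; growth vs 2003 (608.36) = -1.95%.
2005: real = 694.1/1.177 = 589.72; growth vs 2004 (596.47) = -1.13%.
2006: real = 777.0/1.274 = 609.89; growth vs 2005 (589.72) = 3.42%.

2006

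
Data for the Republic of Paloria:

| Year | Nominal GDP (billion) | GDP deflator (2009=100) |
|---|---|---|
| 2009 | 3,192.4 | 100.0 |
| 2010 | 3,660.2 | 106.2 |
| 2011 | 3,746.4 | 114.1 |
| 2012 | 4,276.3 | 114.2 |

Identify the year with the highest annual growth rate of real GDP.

2012

2010: real = 3660.2/1.062 = 3446.52; growth vs 2009 (3192.40) = 7.96%.
2011: real = 3746.4/1.141 = 3283.44; growth vs 2010 (3446.52) = -4.73%.
2012: real = 4276.3/1.142 = 3744.57; growth vs 2011 (3283.44) = 14.04%.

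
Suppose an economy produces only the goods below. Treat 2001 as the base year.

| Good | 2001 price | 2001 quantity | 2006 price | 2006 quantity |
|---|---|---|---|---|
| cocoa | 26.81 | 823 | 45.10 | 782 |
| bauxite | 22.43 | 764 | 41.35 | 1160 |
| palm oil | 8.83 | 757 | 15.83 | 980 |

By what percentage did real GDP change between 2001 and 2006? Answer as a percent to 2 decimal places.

Real GDP 2001 = Nominal GDP 2001 = 26.81·823 + 22.43·764 + 8.83·757 = 45885.46.
Real GDP 2006 (at 2001 prices) = 26.81·782 + 22.43·1160 + 8.83·980 = 55637.62.
Real growth = 55637.62/45885.46 − 1 = 0.2125.

21.25%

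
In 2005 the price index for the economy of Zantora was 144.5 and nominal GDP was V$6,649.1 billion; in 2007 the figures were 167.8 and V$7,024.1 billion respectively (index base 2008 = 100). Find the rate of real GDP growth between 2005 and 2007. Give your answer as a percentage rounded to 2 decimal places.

-9.03%

Deflate each year: 2005 → 6649.1/1.445 = 4601.45; 2007 → 7024.1/1.678 = 4186.00.
So real GDP changed by 4186.00/4601.45 − 1 = -0.0903, i.e. -9.03%.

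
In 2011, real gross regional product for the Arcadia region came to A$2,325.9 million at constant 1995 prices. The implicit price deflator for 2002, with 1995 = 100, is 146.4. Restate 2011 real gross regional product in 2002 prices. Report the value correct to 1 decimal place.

Real gross regional product in 2002 prices = Real gross regional product in 1995 prices × (P_2002/P_1995) = 2325.9 × 1.464 = 3405.12.

A$3,405.1 million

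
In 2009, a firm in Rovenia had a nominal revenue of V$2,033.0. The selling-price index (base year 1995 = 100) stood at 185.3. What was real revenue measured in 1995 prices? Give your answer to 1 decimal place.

Real revenue = Nominal / (selling-price index/100) = 2033.0 / 1.853 = 1097.14.

V$1,097.1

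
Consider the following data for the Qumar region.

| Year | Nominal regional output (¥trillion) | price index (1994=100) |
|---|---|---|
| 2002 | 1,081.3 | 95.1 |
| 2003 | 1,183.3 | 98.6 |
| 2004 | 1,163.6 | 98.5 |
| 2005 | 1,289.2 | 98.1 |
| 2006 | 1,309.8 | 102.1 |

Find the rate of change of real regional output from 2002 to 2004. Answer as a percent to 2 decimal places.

Real regional output 2002 = 1081.3/0.951 = 1137.01.
Real regional output 2004 = 1163.6/0.985 = 1181.32.
Change = 1181.32/1137.01 − 1 = 0.0390.

3.90%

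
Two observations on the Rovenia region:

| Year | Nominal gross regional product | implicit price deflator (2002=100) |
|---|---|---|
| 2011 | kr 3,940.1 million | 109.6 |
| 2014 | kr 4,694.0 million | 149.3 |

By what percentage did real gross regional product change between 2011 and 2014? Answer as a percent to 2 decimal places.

Deflate each year: 2011 → 3940.1/1.096 = 3594.98; 2014 → 4694.0/1.493 = 3144.01.
So real gross regional product changed by 3144.01/3594.98 − 1 = -0.1254, i.e. -12.54%.

-12.54%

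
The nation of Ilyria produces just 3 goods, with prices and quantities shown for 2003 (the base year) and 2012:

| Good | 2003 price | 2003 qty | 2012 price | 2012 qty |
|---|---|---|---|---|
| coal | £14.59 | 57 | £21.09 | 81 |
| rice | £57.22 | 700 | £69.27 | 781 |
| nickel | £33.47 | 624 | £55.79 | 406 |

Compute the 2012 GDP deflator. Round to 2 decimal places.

Nominal GDP 2012 = 21.09·81 + 69.27·781 + 55.79·406 = 78458.90.
Real GDP 2012 (at 2003 prices) = 14.59·81 + 57.22·781 + 33.47·406 = 59459.43.
Deflator = Nominal/Real × 100 = 78458.90/59459.43 × 100 = 131.954.

131.95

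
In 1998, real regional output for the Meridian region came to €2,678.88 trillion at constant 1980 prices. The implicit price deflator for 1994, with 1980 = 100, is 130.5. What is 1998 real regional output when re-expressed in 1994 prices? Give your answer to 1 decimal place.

Real regional output in 1994 prices = Real regional output in 1980 prices × (P_1994/P_1980) = 2678.88 × 1.305 = 3495.94.

€3,495.9 trillion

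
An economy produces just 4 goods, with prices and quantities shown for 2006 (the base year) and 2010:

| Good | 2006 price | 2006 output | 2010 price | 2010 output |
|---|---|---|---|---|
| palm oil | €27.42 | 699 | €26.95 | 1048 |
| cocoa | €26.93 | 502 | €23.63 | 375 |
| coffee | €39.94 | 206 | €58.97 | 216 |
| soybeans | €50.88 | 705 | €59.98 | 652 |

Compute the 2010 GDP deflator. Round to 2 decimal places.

Nominal GDP 2010 = 26.95·1048 + 23.63·375 + 58.97·216 + 59.98·652 = 88949.33.
Real GDP 2010 (at 2006 prices) = 27.42·1048 + 26.93·375 + 39.94·216 + 50.88·652 = 80635.71.
Deflator = Nominal/Real × 100 = 88949.33/80635.71 × 100 = 110.310.

110.31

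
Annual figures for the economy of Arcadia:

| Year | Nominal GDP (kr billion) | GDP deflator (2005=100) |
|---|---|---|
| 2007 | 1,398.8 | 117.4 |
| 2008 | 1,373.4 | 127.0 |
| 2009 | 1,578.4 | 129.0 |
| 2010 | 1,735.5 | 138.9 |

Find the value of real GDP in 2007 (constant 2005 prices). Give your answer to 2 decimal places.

kr 1,191.48 billion

Real GDP 2007 = 1398.8 / 1.174 = 1191.48.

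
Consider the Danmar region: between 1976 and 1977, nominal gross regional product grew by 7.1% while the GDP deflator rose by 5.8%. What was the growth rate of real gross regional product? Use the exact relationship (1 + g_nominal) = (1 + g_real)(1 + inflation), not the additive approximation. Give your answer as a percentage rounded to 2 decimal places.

(1 + g_nom) = (1 + g_real)(1 + π), so g_real = 1.0710 / 1.0580 − 1 = 0.01229.

1.23%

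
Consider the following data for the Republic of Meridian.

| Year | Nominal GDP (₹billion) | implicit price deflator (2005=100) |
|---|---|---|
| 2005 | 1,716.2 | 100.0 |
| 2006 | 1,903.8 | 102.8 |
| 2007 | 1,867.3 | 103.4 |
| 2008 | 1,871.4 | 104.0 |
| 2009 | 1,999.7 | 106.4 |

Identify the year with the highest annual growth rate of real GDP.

2006

2006: real = 1903.8/1.028 = 1851.95; growth vs 2005 (1716.20) = 7.91%.
2007: real = 1867.3/1.034 = 1805.90; growth vs 2006 (1851.95) = -2.49%.
2008: real = 1871.4/1.040 = 1799.42; growth vs 2007 (1805.90) = -0.36%.
2009: real = 1999.7/1.064 = 1879.42; growth vs 2008 (1799.42) = 4.45%.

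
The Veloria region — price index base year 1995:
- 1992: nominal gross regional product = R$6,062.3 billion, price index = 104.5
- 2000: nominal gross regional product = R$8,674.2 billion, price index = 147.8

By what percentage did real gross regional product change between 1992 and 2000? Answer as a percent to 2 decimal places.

Deflate each year: 1992 → 6062.3/1.045 = 5801.24; 2000 → 8674.2/1.478 = 5868.88.
So real gross regional product changed by 5868.88/5801.24 − 1 = 0.0117, i.e. 1.17%.

1.17%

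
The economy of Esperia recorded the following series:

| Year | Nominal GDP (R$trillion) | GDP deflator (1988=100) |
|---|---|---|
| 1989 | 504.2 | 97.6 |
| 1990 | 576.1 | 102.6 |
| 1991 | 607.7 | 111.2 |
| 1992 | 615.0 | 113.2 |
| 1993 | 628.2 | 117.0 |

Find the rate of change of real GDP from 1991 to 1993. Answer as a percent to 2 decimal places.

-1.75%

Real GDP 1991 = 607.7/1.112 = 546.49.
Real GDP 1993 = 628.2/1.170 = 536.92.
Change = 536.92/546.49 − 1 = -0.0175.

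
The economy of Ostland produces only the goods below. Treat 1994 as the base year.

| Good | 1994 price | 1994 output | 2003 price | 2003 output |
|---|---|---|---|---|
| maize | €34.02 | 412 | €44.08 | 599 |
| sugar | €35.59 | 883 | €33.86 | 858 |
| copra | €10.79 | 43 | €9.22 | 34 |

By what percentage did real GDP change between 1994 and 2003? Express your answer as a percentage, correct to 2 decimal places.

Real GDP 1994 = Nominal GDP 1994 = 34.02·412 + 35.59·883 + 10.79·43 = 45906.18.
Real GDP 2003 (at 1994 prices) = 34.02·599 + 35.59·858 + 10.79·34 = 51281.06.
Real growth = 51281.06/45906.18 − 1 = 0.1171.

11.71%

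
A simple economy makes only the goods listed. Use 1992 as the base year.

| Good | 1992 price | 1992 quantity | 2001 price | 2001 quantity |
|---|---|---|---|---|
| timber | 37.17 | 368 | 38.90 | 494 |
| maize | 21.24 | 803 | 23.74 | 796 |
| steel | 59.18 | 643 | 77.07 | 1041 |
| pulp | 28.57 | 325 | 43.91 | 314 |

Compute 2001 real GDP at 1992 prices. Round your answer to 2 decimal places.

105846.38

Real GDP 2001 = Σ (p_1992 × q_2001) = 37.17·494 + 21.24·796 + 59.18·1041 + 28.57·314 = 105846.38.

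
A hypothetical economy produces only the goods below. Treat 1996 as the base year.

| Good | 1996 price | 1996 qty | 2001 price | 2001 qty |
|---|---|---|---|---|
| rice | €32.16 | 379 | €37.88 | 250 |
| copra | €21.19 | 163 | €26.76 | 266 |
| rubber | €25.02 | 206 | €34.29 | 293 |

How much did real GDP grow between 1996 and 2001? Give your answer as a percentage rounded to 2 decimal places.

Real GDP 1996 = Nominal GDP 1996 = 32.16·379 + 21.19·163 + 25.02·206 = 20796.73.
Real GDP 2001 (at 1996 prices) = 32.16·250 + 21.19·266 + 25.02·293 = 21007.40.
Real growth = 21007.40/20796.73 − 1 = 0.0101.

1.01%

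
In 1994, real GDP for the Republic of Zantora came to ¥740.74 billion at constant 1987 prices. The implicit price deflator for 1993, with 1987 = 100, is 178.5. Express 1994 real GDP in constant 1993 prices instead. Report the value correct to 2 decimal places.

Real GDP in 1993 prices = Real GDP in 1987 prices × (P_1993/P_1987) = 740.74 × 1.785 = 1322.22.

¥1,322.22 billion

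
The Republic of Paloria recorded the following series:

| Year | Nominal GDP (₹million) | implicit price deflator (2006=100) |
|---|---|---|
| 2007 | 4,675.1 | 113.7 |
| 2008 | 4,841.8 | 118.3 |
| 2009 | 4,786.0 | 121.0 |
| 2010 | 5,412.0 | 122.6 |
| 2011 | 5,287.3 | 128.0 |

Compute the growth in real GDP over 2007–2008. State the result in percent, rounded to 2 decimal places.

Real GDP 2007 = 4675.1/1.137 = 4111.79.
Real GDP 2008 = 4841.8/1.183 = 4092.81.
Change = 4092.81/4111.79 − 1 = -0.0046.

-0.46%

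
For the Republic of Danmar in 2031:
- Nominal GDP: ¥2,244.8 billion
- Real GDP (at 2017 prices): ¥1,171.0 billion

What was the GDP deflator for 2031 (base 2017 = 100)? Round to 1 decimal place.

GDP deflator = (Nominal / Real) × 100 = 2244.8 / 1171.0 × 100 = 191.70.

191.7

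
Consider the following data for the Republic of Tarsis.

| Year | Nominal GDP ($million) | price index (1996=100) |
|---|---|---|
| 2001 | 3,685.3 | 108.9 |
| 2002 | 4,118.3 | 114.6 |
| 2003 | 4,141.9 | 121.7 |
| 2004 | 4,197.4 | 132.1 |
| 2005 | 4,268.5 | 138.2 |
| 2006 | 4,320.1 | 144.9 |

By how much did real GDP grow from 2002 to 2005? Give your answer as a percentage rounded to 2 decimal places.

-14.05%

Real GDP 2002 = 4118.3/1.146 = 3593.63.
Real GDP 2005 = 4268.5/1.382 = 3088.64.
Change = 3088.64/3593.63 − 1 = -0.1405.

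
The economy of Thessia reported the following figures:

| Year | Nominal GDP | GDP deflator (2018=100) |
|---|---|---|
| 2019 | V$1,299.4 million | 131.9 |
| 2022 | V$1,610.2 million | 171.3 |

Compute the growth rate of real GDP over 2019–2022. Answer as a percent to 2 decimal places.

-4.58%

Real GDP 2019 = 1299.4 / 1.319 = 985.14.
Real GDP 2022 = 1610.2 / 1.713 = 939.99.
Real growth = 939.99 / 985.14 − 1 = -0.0458.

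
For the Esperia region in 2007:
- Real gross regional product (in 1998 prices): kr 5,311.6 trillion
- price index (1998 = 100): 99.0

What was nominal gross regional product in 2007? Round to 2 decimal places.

Nominal gross regional product = Real × (price index/100) = 5311.6 × 0.990 = 5258.48.

kr 5,258.48 trillion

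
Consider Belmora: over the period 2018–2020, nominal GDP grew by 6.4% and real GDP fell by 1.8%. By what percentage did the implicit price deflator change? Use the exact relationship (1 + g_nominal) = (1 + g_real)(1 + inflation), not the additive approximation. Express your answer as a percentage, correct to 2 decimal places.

(1 + g_nom) = (1 + g_real)(1 + π), so π = 1.0640 / 0.9820 − 1 = 0.08350.

8.35%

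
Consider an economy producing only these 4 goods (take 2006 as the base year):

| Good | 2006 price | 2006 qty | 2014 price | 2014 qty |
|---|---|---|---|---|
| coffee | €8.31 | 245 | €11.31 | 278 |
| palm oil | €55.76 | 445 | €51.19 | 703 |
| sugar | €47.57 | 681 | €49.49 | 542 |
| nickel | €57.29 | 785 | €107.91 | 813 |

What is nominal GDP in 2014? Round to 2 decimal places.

Nominal GDP 2014 = Σ (p_2014 × q_2014) = 11.31·278 + 51.19·703 + 49.49·542 + 107.91·813 = 153685.16.

€153685.16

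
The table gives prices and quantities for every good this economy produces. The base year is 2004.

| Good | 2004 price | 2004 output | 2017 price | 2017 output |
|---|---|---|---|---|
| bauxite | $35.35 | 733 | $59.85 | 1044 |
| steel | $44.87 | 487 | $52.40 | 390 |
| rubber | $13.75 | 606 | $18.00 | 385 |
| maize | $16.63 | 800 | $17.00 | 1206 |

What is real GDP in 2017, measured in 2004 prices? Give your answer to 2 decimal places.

$79754.23

Real GDP 2017 = Σ (p_2004 × q_2017) = 35.35·1044 + 44.87·390 + 13.75·385 + 16.63·1206 = 79754.23.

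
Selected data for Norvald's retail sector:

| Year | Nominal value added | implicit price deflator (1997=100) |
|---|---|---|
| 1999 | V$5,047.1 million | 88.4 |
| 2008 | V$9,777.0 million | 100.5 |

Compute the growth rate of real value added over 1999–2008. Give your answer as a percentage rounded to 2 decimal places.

70.39%

Real value added 1999 = 5047.1 / 0.884 = 5709.39.
Real value added 2008 = 9777.0 / 1.005 = 9728.36.
Real growth = 9728.36 / 5709.39 − 1 = 0.7039.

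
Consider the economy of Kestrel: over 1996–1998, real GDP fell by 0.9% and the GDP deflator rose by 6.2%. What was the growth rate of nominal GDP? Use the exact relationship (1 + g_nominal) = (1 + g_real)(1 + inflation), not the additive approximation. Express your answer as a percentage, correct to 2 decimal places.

5.24%

(1 + g_nom) = (1 + g_real)(1 + π) = 0.9910 × 1.0620 = 1.05244.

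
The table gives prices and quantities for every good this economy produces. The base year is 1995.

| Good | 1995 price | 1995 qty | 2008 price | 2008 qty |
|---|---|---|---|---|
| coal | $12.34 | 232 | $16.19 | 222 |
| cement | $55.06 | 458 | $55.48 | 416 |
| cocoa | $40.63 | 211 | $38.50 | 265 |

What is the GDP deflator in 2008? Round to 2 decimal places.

101.28

Nominal GDP 2008 = 16.19·222 + 55.48·416 + 38.50·265 = 36876.36.
Real GDP 2008 (at 1995 prices) = 12.34·222 + 55.06·416 + 40.63·265 = 36411.39.
Deflator = Nominal/Real × 100 = 36876.36/36411.39 × 100 = 101.277.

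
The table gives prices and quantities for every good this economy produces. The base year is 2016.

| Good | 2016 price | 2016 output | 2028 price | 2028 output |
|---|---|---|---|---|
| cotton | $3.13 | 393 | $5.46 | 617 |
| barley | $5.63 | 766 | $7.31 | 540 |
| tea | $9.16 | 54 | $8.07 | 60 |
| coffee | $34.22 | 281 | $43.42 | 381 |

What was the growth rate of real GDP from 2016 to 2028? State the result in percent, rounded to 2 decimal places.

18.56%

Real GDP 2016 = Nominal GDP 2016 = 3.13·393 + 5.63·766 + 9.16·54 + 34.22·281 = 15653.13.
Real GDP 2028 (at 2016 prices) = 3.13·617 + 5.63·540 + 9.16·60 + 34.22·381 = 18558.83.
Real growth = 18558.83/15653.13 − 1 = 0.1856.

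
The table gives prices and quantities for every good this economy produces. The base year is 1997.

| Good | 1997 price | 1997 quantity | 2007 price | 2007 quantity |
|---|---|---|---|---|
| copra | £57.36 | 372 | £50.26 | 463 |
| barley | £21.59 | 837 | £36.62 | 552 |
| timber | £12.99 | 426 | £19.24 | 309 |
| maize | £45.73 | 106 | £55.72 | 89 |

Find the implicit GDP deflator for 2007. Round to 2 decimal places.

116.82

Nominal GDP 2007 = 50.26·463 + 36.62·552 + 19.24·309 + 55.72·89 = 54388.86.
Real GDP 2007 (at 1997 prices) = 57.36·463 + 21.59·552 + 12.99·309 + 45.73·89 = 46559.24.
Deflator = Nominal/Real × 100 = 54388.86/46559.24 × 100 = 116.816.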